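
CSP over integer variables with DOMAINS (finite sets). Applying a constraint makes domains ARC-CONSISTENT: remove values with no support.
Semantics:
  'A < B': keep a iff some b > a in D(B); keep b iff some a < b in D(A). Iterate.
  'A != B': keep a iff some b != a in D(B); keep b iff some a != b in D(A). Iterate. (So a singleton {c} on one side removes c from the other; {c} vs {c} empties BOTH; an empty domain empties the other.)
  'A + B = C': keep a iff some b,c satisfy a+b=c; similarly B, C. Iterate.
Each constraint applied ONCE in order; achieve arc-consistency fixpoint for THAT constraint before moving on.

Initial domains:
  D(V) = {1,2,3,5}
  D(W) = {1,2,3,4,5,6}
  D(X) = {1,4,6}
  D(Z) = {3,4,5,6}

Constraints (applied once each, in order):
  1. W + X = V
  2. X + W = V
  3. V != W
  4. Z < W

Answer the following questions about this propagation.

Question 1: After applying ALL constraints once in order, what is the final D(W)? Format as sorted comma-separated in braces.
Constraint 1 (W + X = V) on D(W)={1,2,3,4,5,6} D(X)={1,4,6} D(V)={1,2,3,5}: W {1,2,3,4,5,6}->{1,2,4}; X {1,4,6}->{1,4}; V {1,2,3,5}->{2,3,5}
Constraint 2 (X + W = V) on D(X)={1,4} D(W)={1,2,4} D(V)={2,3,5}: no change
Constraint 3 (V != W) on D(V)={2,3,5} D(W)={1,2,4}: no change
Constraint 4 (Z < W) on D(Z)={3,4,5,6} D(W)={1,2,4}: Z {3,4,5,6}->{3}; W {1,2,4}->{4}
So after all 4 constraints: D(W) = {4}

Answer: {4}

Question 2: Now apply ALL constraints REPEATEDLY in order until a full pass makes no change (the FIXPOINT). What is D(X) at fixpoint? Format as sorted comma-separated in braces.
pass 0 (initial): D(X)={1,4,6}
pass 1: V {1,2,3,5}->{2,3,5}; W {1,2,3,4,5,6}->{4}; X {1,4,6}->{1,4}; Z {3,4,5,6}->{3}
pass 2: V {2,3,5}->{5}; X {1,4}->{1}
pass 3: no change
Fixpoint after 3 passes: D(X) = {1}

Answer: {1}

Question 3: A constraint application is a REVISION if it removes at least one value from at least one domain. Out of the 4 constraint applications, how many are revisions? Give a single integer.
Answer: 2

Derivation:
Constraint 1 (W + X = V) on D(W)={1,2,3,4,5,6} D(X)={1,4,6} D(V)={1,2,3,5}: W {1,2,3,4,5,6}->{1,2,4}; X {1,4,6}->{1,4}; V {1,2,3,5}->{2,3,5} => REVISION
Constraint 2 (X + W = V) on D(X)={1,4} D(W)={1,2,4} D(V)={2,3,5}: no change => not a revision
Constraint 3 (V != W) on D(V)={2,3,5} D(W)={1,2,4}: no change => not a revision
Constraint 4 (Z < W) on D(Z)={3,4,5,6} D(W)={1,2,4}: Z {3,4,5,6}->{3}; W {1,2,4}->{4} => REVISION
Total revisions = 2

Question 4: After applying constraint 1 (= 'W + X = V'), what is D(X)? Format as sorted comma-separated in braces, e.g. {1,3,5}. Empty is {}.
Constraint 1 (W + X = V) on D(W)={1,2,3,4,5,6} D(X)={1,4,6} D(V)={1,2,3,5}: W {1,2,3,4,5,6}->{1,2,4}; X {1,4,6}->{1,4}; V {1,2,3,5}->{2,3,5}
So after constraint 1: D(X) = {1,4}

Answer: {1,4}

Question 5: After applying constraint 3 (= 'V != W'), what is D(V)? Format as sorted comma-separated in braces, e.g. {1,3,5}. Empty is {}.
Constraint 1 (W + X = V) on D(W)={1,2,3,4,5,6} D(X)={1,4,6} D(V)={1,2,3,5}: W {1,2,3,4,5,6}->{1,2,4}; X {1,4,6}->{1,4}; V {1,2,3,5}->{2,3,5}
Constraint 2 (X + W = V) on D(X)={1,4} D(W)={1,2,4} D(V)={2,3,5}: no change
Constraint 3 (V != W) on D(V)={2,3,5} D(W)={1,2,4}: no change
So after constraint 3: D(V) = {2,3,5}

Answer: {2,3,5}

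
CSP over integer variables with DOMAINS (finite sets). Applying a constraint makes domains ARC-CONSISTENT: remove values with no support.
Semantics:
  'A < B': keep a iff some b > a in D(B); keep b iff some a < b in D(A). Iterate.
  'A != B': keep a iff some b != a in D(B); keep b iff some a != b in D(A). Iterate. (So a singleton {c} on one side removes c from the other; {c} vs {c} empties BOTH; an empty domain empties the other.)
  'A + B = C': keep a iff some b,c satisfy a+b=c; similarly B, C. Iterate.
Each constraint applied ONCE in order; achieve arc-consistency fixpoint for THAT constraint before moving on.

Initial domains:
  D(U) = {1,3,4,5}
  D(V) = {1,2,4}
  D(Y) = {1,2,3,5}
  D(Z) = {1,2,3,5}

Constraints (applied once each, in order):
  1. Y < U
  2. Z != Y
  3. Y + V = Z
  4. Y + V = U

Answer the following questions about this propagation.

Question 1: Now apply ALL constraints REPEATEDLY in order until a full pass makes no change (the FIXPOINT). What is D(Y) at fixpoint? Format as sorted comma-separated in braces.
pass 0 (initial): D(Y)={1,2,3,5}
pass 1: U {1,3,4,5}->{3,4,5}; Y {1,2,3,5}->{1,2,3}; Z {1,2,3,5}->{2,3,5}
pass 2: no change
Fixpoint after 2 passes: D(Y) = {1,2,3}

Answer: {1,2,3}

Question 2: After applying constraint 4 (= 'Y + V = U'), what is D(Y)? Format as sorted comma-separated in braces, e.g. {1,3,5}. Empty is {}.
Constraint 1 (Y < U) on D(Y)={1,2,3,5} D(U)={1,3,4,5}: Y {1,2,3,5}->{1,2,3}; U {1,3,4,5}->{3,4,5}
Constraint 2 (Z != Y) on D(Z)={1,2,3,5} D(Y)={1,2,3}: no change
Constraint 3 (Y + V = Z) on D(Y)={1,2,3} D(V)={1,2,4} D(Z)={1,2,3,5}: Z {1,2,3,5}->{2,3,5}
Constraint 4 (Y + V = U) on D(Y)={1,2,3} D(V)={1,2,4} D(U)={3,4,5}: no change
So after constraint 4: D(Y) = {1,2,3}

Answer: {1,2,3}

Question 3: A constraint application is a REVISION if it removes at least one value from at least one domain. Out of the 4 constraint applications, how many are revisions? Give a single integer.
Constraint 1 (Y < U) on D(Y)={1,2,3,5} D(U)={1,3,4,5}: Y {1,2,3,5}->{1,2,3}; U {1,3,4,5}->{3,4,5} => REVISION
Constraint 2 (Z != Y) on D(Z)={1,2,3,5} D(Y)={1,2,3}: no change => not a revision
Constraint 3 (Y + V = Z) on D(Y)={1,2,3} D(V)={1,2,4} D(Z)={1,2,3,5}: Z {1,2,3,5}->{2,3,5} => REVISION
Constraint 4 (Y + V = U) on D(Y)={1,2,3} D(V)={1,2,4} D(U)={3,4,5}: no change => not a revision
Total revisions = 2

Answer: 2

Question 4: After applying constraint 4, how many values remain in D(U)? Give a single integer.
Constraint 1 (Y < U) on D(Y)={1,2,3,5} D(U)={1,3,4,5}: Y {1,2,3,5}->{1,2,3}; U {1,3,4,5}->{3,4,5}
Constraint 2 (Z != Y) on D(Z)={1,2,3,5} D(Y)={1,2,3}: no change
Constraint 3 (Y + V = Z) on D(Y)={1,2,3} D(V)={1,2,4} D(Z)={1,2,3,5}: Z {1,2,3,5}->{2,3,5}
Constraint 4 (Y + V = U) on D(Y)={1,2,3} D(V)={1,2,4} D(U)={3,4,5}: no change
So after constraint 4: D(U)={3,4,5}, size = 3

Answer: 3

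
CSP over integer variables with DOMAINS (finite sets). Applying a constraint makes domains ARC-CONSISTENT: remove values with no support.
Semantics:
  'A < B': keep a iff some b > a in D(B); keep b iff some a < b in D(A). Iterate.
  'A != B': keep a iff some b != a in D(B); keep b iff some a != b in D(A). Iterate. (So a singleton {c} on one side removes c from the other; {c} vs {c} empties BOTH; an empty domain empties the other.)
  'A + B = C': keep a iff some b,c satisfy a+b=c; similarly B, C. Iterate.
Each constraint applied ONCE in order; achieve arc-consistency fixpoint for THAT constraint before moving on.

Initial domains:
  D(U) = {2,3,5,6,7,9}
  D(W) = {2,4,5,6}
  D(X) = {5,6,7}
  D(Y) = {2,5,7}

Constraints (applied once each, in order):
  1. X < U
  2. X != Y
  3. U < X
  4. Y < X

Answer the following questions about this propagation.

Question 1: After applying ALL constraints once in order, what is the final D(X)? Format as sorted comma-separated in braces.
Constraint 1 (X < U) on D(X)={5,6,7} D(U)={2,3,5,6,7,9}: U {2,3,5,6,7,9}->{6,7,9}
Constraint 2 (X != Y) on D(X)={5,6,7} D(Y)={2,5,7}: no change
Constraint 3 (U < X) on D(U)={6,7,9} D(X)={5,6,7}: U {6,7,9}->{6}; X {5,6,7}->{7}
Constraint 4 (Y < X) on D(Y)={2,5,7} D(X)={7}: Y {2,5,7}->{2,5}
So after all 4 constraints: D(X) = {7}

Answer: {7}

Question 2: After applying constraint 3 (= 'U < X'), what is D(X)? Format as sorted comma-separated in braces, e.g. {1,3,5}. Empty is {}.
Answer: {7}

Derivation:
Constraint 1 (X < U) on D(X)={5,6,7} D(U)={2,3,5,6,7,9}: U {2,3,5,6,7,9}->{6,7,9}
Constraint 2 (X != Y) on D(X)={5,6,7} D(Y)={2,5,7}: no change
Constraint 3 (U < X) on D(U)={6,7,9} D(X)={5,6,7}: U {6,7,9}->{6}; X {5,6,7}->{7}
So after constraint 3: D(X) = {7}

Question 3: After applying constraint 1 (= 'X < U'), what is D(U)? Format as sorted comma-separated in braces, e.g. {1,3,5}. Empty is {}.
Constraint 1 (X < U) on D(X)={5,6,7} D(U)={2,3,5,6,7,9}: U {2,3,5,6,7,9}->{6,7,9}
So after constraint 1: D(U) = {6,7,9}

Answer: {6,7,9}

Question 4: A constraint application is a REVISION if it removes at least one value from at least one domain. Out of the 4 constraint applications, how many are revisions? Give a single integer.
Constraint 1 (X < U) on D(X)={5,6,7} D(U)={2,3,5,6,7,9}: U {2,3,5,6,7,9}->{6,7,9} => REVISION
Constraint 2 (X != Y) on D(X)={5,6,7} D(Y)={2,5,7}: no change => not a revision
Constraint 3 (U < X) on D(U)={6,7,9} D(X)={5,6,7}: U {6,7,9}->{6}; X {5,6,7}->{7} => REVISION
Constraint 4 (Y < X) on D(Y)={2,5,7} D(X)={7}: Y {2,5,7}->{2,5} => REVISION
Total revisions = 3

Answer: 3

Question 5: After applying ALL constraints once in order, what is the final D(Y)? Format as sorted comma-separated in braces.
Constraint 1 (X < U) on D(X)={5,6,7} D(U)={2,3,5,6,7,9}: U {2,3,5,6,7,9}->{6,7,9}
Constraint 2 (X != Y) on D(X)={5,6,7} D(Y)={2,5,7}: no change
Constraint 3 (U < X) on D(U)={6,7,9} D(X)={5,6,7}: U {6,7,9}->{6}; X {5,6,7}->{7}
Constraint 4 (Y < X) on D(Y)={2,5,7} D(X)={7}: Y {2,5,7}->{2,5}
So after all 4 constraints: D(Y) = {2,5}

Answer: {2,5}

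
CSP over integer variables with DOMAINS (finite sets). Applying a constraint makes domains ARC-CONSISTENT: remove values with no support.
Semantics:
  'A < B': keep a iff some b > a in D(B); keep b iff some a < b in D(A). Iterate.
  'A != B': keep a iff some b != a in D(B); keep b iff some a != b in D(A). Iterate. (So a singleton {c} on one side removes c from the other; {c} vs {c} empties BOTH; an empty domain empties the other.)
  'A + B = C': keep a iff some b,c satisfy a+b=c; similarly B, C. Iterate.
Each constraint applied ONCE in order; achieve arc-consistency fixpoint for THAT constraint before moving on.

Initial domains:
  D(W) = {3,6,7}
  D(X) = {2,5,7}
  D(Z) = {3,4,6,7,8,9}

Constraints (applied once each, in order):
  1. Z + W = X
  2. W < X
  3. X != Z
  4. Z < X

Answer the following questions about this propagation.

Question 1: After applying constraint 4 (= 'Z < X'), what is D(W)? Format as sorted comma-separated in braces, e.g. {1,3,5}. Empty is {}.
Answer: {3}

Derivation:
Constraint 1 (Z + W = X) on D(Z)={3,4,6,7,8,9} D(W)={3,6,7} D(X)={2,5,7}: Z {3,4,6,7,8,9}->{4}; W {3,6,7}->{3}; X {2,5,7}->{7}
Constraint 2 (W < X) on D(W)={3} D(X)={7}: no change
Constraint 3 (X != Z) on D(X)={7} D(Z)={4}: no change
Constraint 4 (Z < X) on D(Z)={4} D(X)={7}: no change
So after constraint 4: D(W) = {3}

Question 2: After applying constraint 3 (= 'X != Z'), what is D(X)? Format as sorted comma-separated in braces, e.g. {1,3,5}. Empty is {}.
Constraint 1 (Z + W = X) on D(Z)={3,4,6,7,8,9} D(W)={3,6,7} D(X)={2,5,7}: Z {3,4,6,7,8,9}->{4}; W {3,6,7}->{3}; X {2,5,7}->{7}
Constraint 2 (W < X) on D(W)={3} D(X)={7}: no change
Constraint 3 (X != Z) on D(X)={7} D(Z)={4}: no change
So after constraint 3: D(X) = {7}

Answer: {7}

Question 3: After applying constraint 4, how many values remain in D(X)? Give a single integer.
Answer: 1

Derivation:
Constraint 1 (Z + W = X) on D(Z)={3,4,6,7,8,9} D(W)={3,6,7} D(X)={2,5,7}: Z {3,4,6,7,8,9}->{4}; W {3,6,7}->{3}; X {2,5,7}->{7}
Constraint 2 (W < X) on D(W)={3} D(X)={7}: no change
Constraint 3 (X != Z) on D(X)={7} D(Z)={4}: no change
Constraint 4 (Z < X) on D(Z)={4} D(X)={7}: no change
So after constraint 4: D(X)={7}, size = 1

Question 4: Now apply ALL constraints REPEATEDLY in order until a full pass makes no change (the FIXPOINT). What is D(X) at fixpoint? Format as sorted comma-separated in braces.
pass 0 (initial): D(X)={2,5,7}
pass 1: W {3,6,7}->{3}; X {2,5,7}->{7}; Z {3,4,6,7,8,9}->{4}
pass 2: no change
Fixpoint after 2 passes: D(X) = {7}

Answer: {7}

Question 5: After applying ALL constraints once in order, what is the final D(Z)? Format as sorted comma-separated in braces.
Constraint 1 (Z + W = X) on D(Z)={3,4,6,7,8,9} D(W)={3,6,7} D(X)={2,5,7}: Z {3,4,6,7,8,9}->{4}; W {3,6,7}->{3}; X {2,5,7}->{7}
Constraint 2 (W < X) on D(W)={3} D(X)={7}: no change
Constraint 3 (X != Z) on D(X)={7} D(Z)={4}: no change
Constraint 4 (Z < X) on D(Z)={4} D(X)={7}: no change
So after all 4 constraints: D(Z) = {4}

Answer: {4}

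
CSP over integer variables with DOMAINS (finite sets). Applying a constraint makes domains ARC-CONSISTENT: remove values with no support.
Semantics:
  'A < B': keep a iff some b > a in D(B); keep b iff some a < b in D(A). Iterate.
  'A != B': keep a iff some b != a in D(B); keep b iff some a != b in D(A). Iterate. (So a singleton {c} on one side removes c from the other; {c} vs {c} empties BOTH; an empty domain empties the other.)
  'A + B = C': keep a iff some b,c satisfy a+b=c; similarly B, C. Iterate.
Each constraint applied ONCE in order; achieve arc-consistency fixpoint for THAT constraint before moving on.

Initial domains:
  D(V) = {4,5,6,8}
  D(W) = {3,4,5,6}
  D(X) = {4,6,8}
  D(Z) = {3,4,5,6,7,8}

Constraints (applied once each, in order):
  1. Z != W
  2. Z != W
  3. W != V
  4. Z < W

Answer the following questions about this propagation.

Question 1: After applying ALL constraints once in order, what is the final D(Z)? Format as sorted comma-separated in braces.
Answer: {3,4,5}

Derivation:
Constraint 1 (Z != W) on D(Z)={3,4,5,6,7,8} D(W)={3,4,5,6}: no change
Constraint 2 (Z != W) on D(Z)={3,4,5,6,7,8} D(W)={3,4,5,6}: no change
Constraint 3 (W != V) on D(W)={3,4,5,6} D(V)={4,5,6,8}: no change
Constraint 4 (Z < W) on D(Z)={3,4,5,6,7,8} D(W)={3,4,5,6}: Z {3,4,5,6,7,8}->{3,4,5}; W {3,4,5,6}->{4,5,6}
So after all 4 constraints: D(Z) = {3,4,5}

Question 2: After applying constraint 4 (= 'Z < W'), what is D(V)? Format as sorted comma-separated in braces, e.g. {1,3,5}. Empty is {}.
Constraint 1 (Z != W) on D(Z)={3,4,5,6,7,8} D(W)={3,4,5,6}: no change
Constraint 2 (Z != W) on D(Z)={3,4,5,6,7,8} D(W)={3,4,5,6}: no change
Constraint 3 (W != V) on D(W)={3,4,5,6} D(V)={4,5,6,8}: no change
Constraint 4 (Z < W) on D(Z)={3,4,5,6,7,8} D(W)={3,4,5,6}: Z {3,4,5,6,7,8}->{3,4,5}; W {3,4,5,6}->{4,5,6}
So after constraint 4: D(V) = {4,5,6,8}

Answer: {4,5,6,8}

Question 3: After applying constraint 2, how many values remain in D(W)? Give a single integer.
Answer: 4

Derivation:
Constraint 1 (Z != W) on D(Z)={3,4,5,6,7,8} D(W)={3,4,5,6}: no change
Constraint 2 (Z != W) on D(Z)={3,4,5,6,7,8} D(W)={3,4,5,6}: no change
So after constraint 2: D(W)={3,4,5,6}, size = 4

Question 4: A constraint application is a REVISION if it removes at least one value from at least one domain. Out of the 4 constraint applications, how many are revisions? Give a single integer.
Constraint 1 (Z != W) on D(Z)={3,4,5,6,7,8} D(W)={3,4,5,6}: no change => not a revision
Constraint 2 (Z != W) on D(Z)={3,4,5,6,7,8} D(W)={3,4,5,6}: no change => not a revision
Constraint 3 (W != V) on D(W)={3,4,5,6} D(V)={4,5,6,8}: no change => not a revision
Constraint 4 (Z < W) on D(Z)={3,4,5,6,7,8} D(W)={3,4,5,6}: Z {3,4,5,6,7,8}->{3,4,5}; W {3,4,5,6}->{4,5,6} => REVISION
Total revisions = 1

Answer: 1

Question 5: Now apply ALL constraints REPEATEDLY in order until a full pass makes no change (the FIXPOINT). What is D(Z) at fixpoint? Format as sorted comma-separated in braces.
Answer: {3,4,5}

Derivation:
pass 0 (initial): D(Z)={3,4,5,6,7,8}
pass 1: W {3,4,5,6}->{4,5,6}; Z {3,4,5,6,7,8}->{3,4,5}
pass 2: no change
Fixpoint after 2 passes: D(Z) = {3,4,5}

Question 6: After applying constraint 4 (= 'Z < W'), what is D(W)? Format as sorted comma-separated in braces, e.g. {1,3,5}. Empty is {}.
Answer: {4,5,6}

Derivation:
Constraint 1 (Z != W) on D(Z)={3,4,5,6,7,8} D(W)={3,4,5,6}: no change
Constraint 2 (Z != W) on D(Z)={3,4,5,6,7,8} D(W)={3,4,5,6}: no change
Constraint 3 (W != V) on D(W)={3,4,5,6} D(V)={4,5,6,8}: no change
Constraint 4 (Z < W) on D(Z)={3,4,5,6,7,8} D(W)={3,4,5,6}: Z {3,4,5,6,7,8}->{3,4,5}; W {3,4,5,6}->{4,5,6}
So after constraint 4: D(W) = {4,5,6}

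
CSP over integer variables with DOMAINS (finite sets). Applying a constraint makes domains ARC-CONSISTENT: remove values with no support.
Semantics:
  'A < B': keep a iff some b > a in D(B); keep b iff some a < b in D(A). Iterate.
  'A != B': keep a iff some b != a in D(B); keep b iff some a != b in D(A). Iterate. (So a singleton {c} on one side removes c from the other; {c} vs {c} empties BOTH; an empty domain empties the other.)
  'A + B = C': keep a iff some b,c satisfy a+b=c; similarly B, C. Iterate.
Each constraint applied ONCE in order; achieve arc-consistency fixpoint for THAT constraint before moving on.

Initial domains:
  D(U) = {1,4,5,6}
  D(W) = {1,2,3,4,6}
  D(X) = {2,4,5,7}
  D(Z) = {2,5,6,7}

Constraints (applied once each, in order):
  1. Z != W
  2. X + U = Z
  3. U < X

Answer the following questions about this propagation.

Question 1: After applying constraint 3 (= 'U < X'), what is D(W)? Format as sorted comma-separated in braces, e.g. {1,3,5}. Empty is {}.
Constraint 1 (Z != W) on D(Z)={2,5,6,7} D(W)={1,2,3,4,6}: no change
Constraint 2 (X + U = Z) on D(X)={2,4,5,7} D(U)={1,4,5,6} D(Z)={2,5,6,7}: X {2,4,5,7}->{2,4,5}; U {1,4,5,6}->{1,4,5}; Z {2,5,6,7}->{5,6,7}
Constraint 3 (U < X) on D(U)={1,4,5} D(X)={2,4,5}: U {1,4,5}->{1,4}
So after constraint 3: D(W) = {1,2,3,4,6}

Answer: {1,2,3,4,6}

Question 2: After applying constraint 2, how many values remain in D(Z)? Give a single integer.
Answer: 3

Derivation:
Constraint 1 (Z != W) on D(Z)={2,5,6,7} D(W)={1,2,3,4,6}: no change
Constraint 2 (X + U = Z) on D(X)={2,4,5,7} D(U)={1,4,5,6} D(Z)={2,5,6,7}: X {2,4,5,7}->{2,4,5}; U {1,4,5,6}->{1,4,5}; Z {2,5,6,7}->{5,6,7}
So after constraint 2: D(Z)={5,6,7}, size = 3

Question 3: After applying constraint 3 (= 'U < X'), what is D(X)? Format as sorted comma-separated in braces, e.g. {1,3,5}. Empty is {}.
Answer: {2,4,5}

Derivation:
Constraint 1 (Z != W) on D(Z)={2,5,6,7} D(W)={1,2,3,4,6}: no change
Constraint 2 (X + U = Z) on D(X)={2,4,5,7} D(U)={1,4,5,6} D(Z)={2,5,6,7}: X {2,4,5,7}->{2,4,5}; U {1,4,5,6}->{1,4,5}; Z {2,5,6,7}->{5,6,7}
Constraint 3 (U < X) on D(U)={1,4,5} D(X)={2,4,5}: U {1,4,5}->{1,4}
So after constraint 3: D(X) = {2,4,5}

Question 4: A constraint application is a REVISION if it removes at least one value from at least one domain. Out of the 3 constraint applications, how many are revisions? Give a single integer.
Answer: 2

Derivation:
Constraint 1 (Z != W) on D(Z)={2,5,6,7} D(W)={1,2,3,4,6}: no change => not a revision
Constraint 2 (X + U = Z) on D(X)={2,4,5,7} D(U)={1,4,5,6} D(Z)={2,5,6,7}: X {2,4,5,7}->{2,4,5}; U {1,4,5,6}->{1,4,5}; Z {2,5,6,7}->{5,6,7} => REVISION
Constraint 3 (U < X) on D(U)={1,4,5} D(X)={2,4,5}: U {1,4,5}->{1,4} => REVISION
Total revisions = 2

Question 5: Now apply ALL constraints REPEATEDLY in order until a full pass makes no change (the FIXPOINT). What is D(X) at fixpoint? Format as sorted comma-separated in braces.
pass 0 (initial): D(X)={2,4,5,7}
pass 1: U {1,4,5,6}->{1,4}; X {2,4,5,7}->{2,4,5}; Z {2,5,6,7}->{5,6,7}
pass 2: Z {5,6,7}->{5,6}
pass 3: no change
Fixpoint after 3 passes: D(X) = {2,4,5}

Answer: {2,4,5}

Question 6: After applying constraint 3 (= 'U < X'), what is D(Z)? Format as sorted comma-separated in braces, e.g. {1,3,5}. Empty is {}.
Constraint 1 (Z != W) on D(Z)={2,5,6,7} D(W)={1,2,3,4,6}: no change
Constraint 2 (X + U = Z) on D(X)={2,4,5,7} D(U)={1,4,5,6} D(Z)={2,5,6,7}: X {2,4,5,7}->{2,4,5}; U {1,4,5,6}->{1,4,5}; Z {2,5,6,7}->{5,6,7}
Constraint 3 (U < X) on D(U)={1,4,5} D(X)={2,4,5}: U {1,4,5}->{1,4}
So after constraint 3: D(Z) = {5,6,7}

Answer: {5,6,7}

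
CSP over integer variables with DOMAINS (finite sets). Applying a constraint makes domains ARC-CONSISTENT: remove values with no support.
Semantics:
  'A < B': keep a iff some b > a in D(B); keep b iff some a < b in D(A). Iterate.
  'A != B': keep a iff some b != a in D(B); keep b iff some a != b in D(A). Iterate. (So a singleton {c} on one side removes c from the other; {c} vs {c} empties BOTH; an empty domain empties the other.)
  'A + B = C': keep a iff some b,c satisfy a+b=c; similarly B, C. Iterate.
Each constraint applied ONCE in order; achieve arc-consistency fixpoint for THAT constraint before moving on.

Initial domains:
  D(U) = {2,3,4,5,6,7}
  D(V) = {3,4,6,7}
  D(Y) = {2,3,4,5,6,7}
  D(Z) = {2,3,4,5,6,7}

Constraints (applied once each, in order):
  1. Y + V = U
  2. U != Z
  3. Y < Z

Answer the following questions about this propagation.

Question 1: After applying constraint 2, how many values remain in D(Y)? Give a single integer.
Answer: 3

Derivation:
Constraint 1 (Y + V = U) on D(Y)={2,3,4,5,6,7} D(V)={3,4,6,7} D(U)={2,3,4,5,6,7}: Y {2,3,4,5,6,7}->{2,3,4}; V {3,4,6,7}->{3,4}; U {2,3,4,5,6,7}->{5,6,7}
Constraint 2 (U != Z) on D(U)={5,6,7} D(Z)={2,3,4,5,6,7}: no change
So after constraint 2: D(Y)={2,3,4}, size = 3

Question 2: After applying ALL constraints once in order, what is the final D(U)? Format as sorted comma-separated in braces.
Answer: {5,6,7}

Derivation:
Constraint 1 (Y + V = U) on D(Y)={2,3,4,5,6,7} D(V)={3,4,6,7} D(U)={2,3,4,5,6,7}: Y {2,3,4,5,6,7}->{2,3,4}; V {3,4,6,7}->{3,4}; U {2,3,4,5,6,7}->{5,6,7}
Constraint 2 (U != Z) on D(U)={5,6,7} D(Z)={2,3,4,5,6,7}: no change
Constraint 3 (Y < Z) on D(Y)={2,3,4} D(Z)={2,3,4,5,6,7}: Z {2,3,4,5,6,7}->{3,4,5,6,7}
So after all 3 constraints: D(U) = {5,6,7}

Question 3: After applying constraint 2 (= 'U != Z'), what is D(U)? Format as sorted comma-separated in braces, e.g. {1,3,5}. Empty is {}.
Answer: {5,6,7}

Derivation:
Constraint 1 (Y + V = U) on D(Y)={2,3,4,5,6,7} D(V)={3,4,6,7} D(U)={2,3,4,5,6,7}: Y {2,3,4,5,6,7}->{2,3,4}; V {3,4,6,7}->{3,4}; U {2,3,4,5,6,7}->{5,6,7}
Constraint 2 (U != Z) on D(U)={5,6,7} D(Z)={2,3,4,5,6,7}: no change
So after constraint 2: D(U) = {5,6,7}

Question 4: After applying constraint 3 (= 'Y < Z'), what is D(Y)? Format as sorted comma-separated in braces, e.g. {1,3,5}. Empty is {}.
Answer: {2,3,4}

Derivation:
Constraint 1 (Y + V = U) on D(Y)={2,3,4,5,6,7} D(V)={3,4,6,7} D(U)={2,3,4,5,6,7}: Y {2,3,4,5,6,7}->{2,3,4}; V {3,4,6,7}->{3,4}; U {2,3,4,5,6,7}->{5,6,7}
Constraint 2 (U != Z) on D(U)={5,6,7} D(Z)={2,3,4,5,6,7}: no change
Constraint 3 (Y < Z) on D(Y)={2,3,4} D(Z)={2,3,4,5,6,7}: Z {2,3,4,5,6,7}->{3,4,5,6,7}
So after constraint 3: D(Y) = {2,3,4}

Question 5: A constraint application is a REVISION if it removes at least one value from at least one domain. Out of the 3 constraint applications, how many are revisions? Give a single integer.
Constraint 1 (Y + V = U) on D(Y)={2,3,4,5,6,7} D(V)={3,4,6,7} D(U)={2,3,4,5,6,7}: Y {2,3,4,5,6,7}->{2,3,4}; V {3,4,6,7}->{3,4}; U {2,3,4,5,6,7}->{5,6,7} => REVISION
Constraint 2 (U != Z) on D(U)={5,6,7} D(Z)={2,3,4,5,6,7}: no change => not a revision
Constraint 3 (Y < Z) on D(Y)={2,3,4} D(Z)={2,3,4,5,6,7}: Z {2,3,4,5,6,7}->{3,4,5,6,7} => REVISION
Total revisions = 2

Answer: 2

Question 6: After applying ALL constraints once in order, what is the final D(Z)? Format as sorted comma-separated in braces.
Constraint 1 (Y + V = U) on D(Y)={2,3,4,5,6,7} D(V)={3,4,6,7} D(U)={2,3,4,5,6,7}: Y {2,3,4,5,6,7}->{2,3,4}; V {3,4,6,7}->{3,4}; U {2,3,4,5,6,7}->{5,6,7}
Constraint 2 (U != Z) on D(U)={5,6,7} D(Z)={2,3,4,5,6,7}: no change
Constraint 3 (Y < Z) on D(Y)={2,3,4} D(Z)={2,3,4,5,6,7}: Z {2,3,4,5,6,7}->{3,4,5,6,7}
So after all 3 constraints: D(Z) = {3,4,5,6,7}

Answer: {3,4,5,6,7}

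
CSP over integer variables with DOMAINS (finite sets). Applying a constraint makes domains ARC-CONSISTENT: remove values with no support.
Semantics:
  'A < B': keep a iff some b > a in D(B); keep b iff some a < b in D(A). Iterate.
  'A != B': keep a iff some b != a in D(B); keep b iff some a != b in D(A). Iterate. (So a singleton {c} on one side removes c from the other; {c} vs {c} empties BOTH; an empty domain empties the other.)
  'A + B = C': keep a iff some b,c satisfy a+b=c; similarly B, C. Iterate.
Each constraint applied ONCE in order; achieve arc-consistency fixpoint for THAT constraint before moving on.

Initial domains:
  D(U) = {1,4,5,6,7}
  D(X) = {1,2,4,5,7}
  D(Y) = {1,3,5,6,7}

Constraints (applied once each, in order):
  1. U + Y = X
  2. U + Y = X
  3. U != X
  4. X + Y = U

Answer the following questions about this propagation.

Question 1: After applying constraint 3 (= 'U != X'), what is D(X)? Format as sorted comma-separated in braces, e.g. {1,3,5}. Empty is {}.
Answer: {2,4,5,7}

Derivation:
Constraint 1 (U + Y = X) on D(U)={1,4,5,6,7} D(Y)={1,3,5,6,7} D(X)={1,2,4,5,7}: U {1,4,5,6,7}->{1,4,6}; Y {1,3,5,6,7}->{1,3,6}; X {1,2,4,5,7}->{2,4,5,7}
Constraint 2 (U + Y = X) on D(U)={1,4,6} D(Y)={1,3,6} D(X)={2,4,5,7}: no change
Constraint 3 (U != X) on D(U)={1,4,6} D(X)={2,4,5,7}: no change
So after constraint 3: D(X) = {2,4,5,7}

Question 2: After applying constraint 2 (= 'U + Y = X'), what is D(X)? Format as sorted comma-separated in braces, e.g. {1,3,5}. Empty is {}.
Constraint 1 (U + Y = X) on D(U)={1,4,5,6,7} D(Y)={1,3,5,6,7} D(X)={1,2,4,5,7}: U {1,4,5,6,7}->{1,4,6}; Y {1,3,5,6,7}->{1,3,6}; X {1,2,4,5,7}->{2,4,5,7}
Constraint 2 (U + Y = X) on D(U)={1,4,6} D(Y)={1,3,6} D(X)={2,4,5,7}: no change
So after constraint 2: D(X) = {2,4,5,7}

Answer: {2,4,5,7}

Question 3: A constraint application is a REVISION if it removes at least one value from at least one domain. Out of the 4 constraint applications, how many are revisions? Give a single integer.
Constraint 1 (U + Y = X) on D(U)={1,4,5,6,7} D(Y)={1,3,5,6,7} D(X)={1,2,4,5,7}: U {1,4,5,6,7}->{1,4,6}; Y {1,3,5,6,7}->{1,3,6}; X {1,2,4,5,7}->{2,4,5,7} => REVISION
Constraint 2 (U + Y = X) on D(U)={1,4,6} D(Y)={1,3,6} D(X)={2,4,5,7}: no change => not a revision
Constraint 3 (U != X) on D(U)={1,4,6} D(X)={2,4,5,7}: no change => not a revision
Constraint 4 (X + Y = U) on D(X)={2,4,5,7} D(Y)={1,3,6} D(U)={1,4,6}: X {2,4,5,7}->{5}; Y {1,3,6}->{1}; U {1,4,6}->{6} => REVISION
Total revisions = 2

Answer: 2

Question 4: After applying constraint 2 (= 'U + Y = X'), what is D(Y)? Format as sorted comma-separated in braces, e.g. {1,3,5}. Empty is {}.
Constraint 1 (U + Y = X) on D(U)={1,4,5,6,7} D(Y)={1,3,5,6,7} D(X)={1,2,4,5,7}: U {1,4,5,6,7}->{1,4,6}; Y {1,3,5,6,7}->{1,3,6}; X {1,2,4,5,7}->{2,4,5,7}
Constraint 2 (U + Y = X) on D(U)={1,4,6} D(Y)={1,3,6} D(X)={2,4,5,7}: no change
So after constraint 2: D(Y) = {1,3,6}

Answer: {1,3,6}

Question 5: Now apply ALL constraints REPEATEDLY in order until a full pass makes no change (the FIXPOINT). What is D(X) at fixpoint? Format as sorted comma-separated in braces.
pass 0 (initial): D(X)={1,2,4,5,7}
pass 1: U {1,4,5,6,7}->{6}; X {1,2,4,5,7}->{5}; Y {1,3,5,6,7}->{1}
pass 2: U {6}->{}; X {5}->{}; Y {1}->{}
pass 3: no change
Fixpoint after 3 passes: D(X) = {}

Answer: {}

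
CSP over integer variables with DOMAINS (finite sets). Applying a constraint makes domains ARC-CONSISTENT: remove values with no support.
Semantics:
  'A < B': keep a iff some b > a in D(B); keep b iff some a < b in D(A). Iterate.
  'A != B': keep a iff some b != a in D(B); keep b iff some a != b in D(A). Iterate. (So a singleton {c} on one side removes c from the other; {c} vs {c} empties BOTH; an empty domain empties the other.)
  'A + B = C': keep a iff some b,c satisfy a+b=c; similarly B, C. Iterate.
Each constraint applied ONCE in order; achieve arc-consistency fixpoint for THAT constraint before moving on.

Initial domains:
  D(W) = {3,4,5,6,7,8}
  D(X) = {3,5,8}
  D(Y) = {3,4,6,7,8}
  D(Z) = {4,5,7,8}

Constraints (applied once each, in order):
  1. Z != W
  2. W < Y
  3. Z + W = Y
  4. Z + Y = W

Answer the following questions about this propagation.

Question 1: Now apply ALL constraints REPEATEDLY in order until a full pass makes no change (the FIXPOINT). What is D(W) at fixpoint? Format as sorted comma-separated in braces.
Answer: {}

Derivation:
pass 0 (initial): D(W)={3,4,5,6,7,8}
pass 1: W {3,4,5,6,7,8}->{}; Y {3,4,6,7,8}->{}; Z {4,5,7,8}->{}
pass 2: no change
Fixpoint after 2 passes: D(W) = {}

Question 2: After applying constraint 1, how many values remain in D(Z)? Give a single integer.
Constraint 1 (Z != W) on D(Z)={4,5,7,8} D(W)={3,4,5,6,7,8}: no change
So after constraint 1: D(Z)={4,5,7,8}, size = 4

Answer: 4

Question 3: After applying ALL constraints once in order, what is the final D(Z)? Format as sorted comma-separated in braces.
Constraint 1 (Z != W) on D(Z)={4,5,7,8} D(W)={3,4,5,6,7,8}: no change
Constraint 2 (W < Y) on D(W)={3,4,5,6,7,8} D(Y)={3,4,6,7,8}: W {3,4,5,6,7,8}->{3,4,5,6,7}; Y {3,4,6,7,8}->{4,6,7,8}
Constraint 3 (Z + W = Y) on D(Z)={4,5,7,8} D(W)={3,4,5,6,7} D(Y)={4,6,7,8}: Z {4,5,7,8}->{4,5}; W {3,4,5,6,7}->{3,4}; Y {4,6,7,8}->{7,8}
Constraint 4 (Z + Y = W) on D(Z)={4,5} D(Y)={7,8} D(W)={3,4}: Z {4,5}->{}; Y {7,8}->{}; W {3,4}->{}
So after all 4 constraints: D(Z) = {}

Answer: {}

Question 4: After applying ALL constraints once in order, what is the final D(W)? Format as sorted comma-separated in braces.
Answer: {}

Derivation:
Constraint 1 (Z != W) on D(Z)={4,5,7,8} D(W)={3,4,5,6,7,8}: no change
Constraint 2 (W < Y) on D(W)={3,4,5,6,7,8} D(Y)={3,4,6,7,8}: W {3,4,5,6,7,8}->{3,4,5,6,7}; Y {3,4,6,7,8}->{4,6,7,8}
Constraint 3 (Z + W = Y) on D(Z)={4,5,7,8} D(W)={3,4,5,6,7} D(Y)={4,6,7,8}: Z {4,5,7,8}->{4,5}; W {3,4,5,6,7}->{3,4}; Y {4,6,7,8}->{7,8}
Constraint 4 (Z + Y = W) on D(Z)={4,5} D(Y)={7,8} D(W)={3,4}: Z {4,5}->{}; Y {7,8}->{}; W {3,4}->{}
So after all 4 constraints: D(W) = {}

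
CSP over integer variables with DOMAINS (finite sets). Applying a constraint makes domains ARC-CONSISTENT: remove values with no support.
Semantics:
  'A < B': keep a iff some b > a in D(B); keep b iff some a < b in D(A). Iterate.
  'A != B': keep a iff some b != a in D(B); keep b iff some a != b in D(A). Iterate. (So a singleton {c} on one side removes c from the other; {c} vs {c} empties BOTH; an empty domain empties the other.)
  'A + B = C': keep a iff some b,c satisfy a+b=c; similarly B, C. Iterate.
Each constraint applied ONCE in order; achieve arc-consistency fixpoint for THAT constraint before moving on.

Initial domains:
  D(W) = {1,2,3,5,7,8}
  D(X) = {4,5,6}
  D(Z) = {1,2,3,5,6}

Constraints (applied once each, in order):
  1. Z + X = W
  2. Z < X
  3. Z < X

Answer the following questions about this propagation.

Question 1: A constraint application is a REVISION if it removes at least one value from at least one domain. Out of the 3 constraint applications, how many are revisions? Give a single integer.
Answer: 1

Derivation:
Constraint 1 (Z + X = W) on D(Z)={1,2,3,5,6} D(X)={4,5,6} D(W)={1,2,3,5,7,8}: Z {1,2,3,5,6}->{1,2,3}; W {1,2,3,5,7,8}->{5,7,8} => REVISION
Constraint 2 (Z < X) on D(Z)={1,2,3} D(X)={4,5,6}: no change => not a revision
Constraint 3 (Z < X) on D(Z)={1,2,3} D(X)={4,5,6}: no change => not a revision
Total revisions = 1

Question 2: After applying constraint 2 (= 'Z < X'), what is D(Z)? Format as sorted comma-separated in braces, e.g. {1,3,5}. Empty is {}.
Constraint 1 (Z + X = W) on D(Z)={1,2,3,5,6} D(X)={4,5,6} D(W)={1,2,3,5,7,8}: Z {1,2,3,5,6}->{1,2,3}; W {1,2,3,5,7,8}->{5,7,8}
Constraint 2 (Z < X) on D(Z)={1,2,3} D(X)={4,5,6}: no change
So after constraint 2: D(Z) = {1,2,3}

Answer: {1,2,3}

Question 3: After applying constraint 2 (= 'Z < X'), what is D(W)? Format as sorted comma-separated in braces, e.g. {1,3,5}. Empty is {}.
Answer: {5,7,8}

Derivation:
Constraint 1 (Z + X = W) on D(Z)={1,2,3,5,6} D(X)={4,5,6} D(W)={1,2,3,5,7,8}: Z {1,2,3,5,6}->{1,2,3}; W {1,2,3,5,7,8}->{5,7,8}
Constraint 2 (Z < X) on D(Z)={1,2,3} D(X)={4,5,6}: no change
So after constraint 2: D(W) = {5,7,8}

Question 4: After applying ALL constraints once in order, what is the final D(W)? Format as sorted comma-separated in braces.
Answer: {5,7,8}

Derivation:
Constraint 1 (Z + X = W) on D(Z)={1,2,3,5,6} D(X)={4,5,6} D(W)={1,2,3,5,7,8}: Z {1,2,3,5,6}->{1,2,3}; W {1,2,3,5,7,8}->{5,7,8}
Constraint 2 (Z < X) on D(Z)={1,2,3} D(X)={4,5,6}: no change
Constraint 3 (Z < X) on D(Z)={1,2,3} D(X)={4,5,6}: no change
So after all 3 constraints: D(W) = {5,7,8}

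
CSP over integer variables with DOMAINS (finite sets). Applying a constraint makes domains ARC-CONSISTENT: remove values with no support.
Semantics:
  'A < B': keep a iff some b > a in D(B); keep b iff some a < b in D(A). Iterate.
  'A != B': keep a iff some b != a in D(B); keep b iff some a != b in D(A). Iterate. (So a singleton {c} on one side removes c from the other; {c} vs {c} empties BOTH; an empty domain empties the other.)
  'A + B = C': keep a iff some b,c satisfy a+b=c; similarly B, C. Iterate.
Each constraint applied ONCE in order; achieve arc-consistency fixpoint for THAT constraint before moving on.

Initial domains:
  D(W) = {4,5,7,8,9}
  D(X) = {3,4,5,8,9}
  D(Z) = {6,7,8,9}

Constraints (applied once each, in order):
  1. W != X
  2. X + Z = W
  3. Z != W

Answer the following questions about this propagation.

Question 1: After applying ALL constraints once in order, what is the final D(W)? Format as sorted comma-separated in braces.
Constraint 1 (W != X) on D(W)={4,5,7,8,9} D(X)={3,4,5,8,9}: no change
Constraint 2 (X + Z = W) on D(X)={3,4,5,8,9} D(Z)={6,7,8,9} D(W)={4,5,7,8,9}: X {3,4,5,8,9}->{3}; Z {6,7,8,9}->{6}; W {4,5,7,8,9}->{9}
Constraint 3 (Z != W) on D(Z)={6} D(W)={9}: no change
So after all 3 constraints: D(W) = {9}

Answer: {9}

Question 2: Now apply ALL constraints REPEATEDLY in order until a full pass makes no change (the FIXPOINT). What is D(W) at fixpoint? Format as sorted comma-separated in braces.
pass 0 (initial): D(W)={4,5,7,8,9}
pass 1: W {4,5,7,8,9}->{9}; X {3,4,5,8,9}->{3}; Z {6,7,8,9}->{6}
pass 2: no change
Fixpoint after 2 passes: D(W) = {9}

Answer: {9}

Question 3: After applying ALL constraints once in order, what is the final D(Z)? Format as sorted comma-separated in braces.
Answer: {6}

Derivation:
Constraint 1 (W != X) on D(W)={4,5,7,8,9} D(X)={3,4,5,8,9}: no change
Constraint 2 (X + Z = W) on D(X)={3,4,5,8,9} D(Z)={6,7,8,9} D(W)={4,5,7,8,9}: X {3,4,5,8,9}->{3}; Z {6,7,8,9}->{6}; W {4,5,7,8,9}->{9}
Constraint 3 (Z != W) on D(Z)={6} D(W)={9}: no change
So after all 3 constraints: D(Z) = {6}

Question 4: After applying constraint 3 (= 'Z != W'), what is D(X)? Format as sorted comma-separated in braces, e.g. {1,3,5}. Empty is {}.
Answer: {3}

Derivation:
Constraint 1 (W != X) on D(W)={4,5,7,8,9} D(X)={3,4,5,8,9}: no change
Constraint 2 (X + Z = W) on D(X)={3,4,5,8,9} D(Z)={6,7,8,9} D(W)={4,5,7,8,9}: X {3,4,5,8,9}->{3}; Z {6,7,8,9}->{6}; W {4,5,7,8,9}->{9}
Constraint 3 (Z != W) on D(Z)={6} D(W)={9}: no change
So after constraint 3: D(X) = {3}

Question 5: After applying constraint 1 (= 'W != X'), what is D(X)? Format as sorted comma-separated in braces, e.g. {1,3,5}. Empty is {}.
Answer: {3,4,5,8,9}

Derivation:
Constraint 1 (W != X) on D(W)={4,5,7,8,9} D(X)={3,4,5,8,9}: no change
So after constraint 1: D(X) = {3,4,5,8,9}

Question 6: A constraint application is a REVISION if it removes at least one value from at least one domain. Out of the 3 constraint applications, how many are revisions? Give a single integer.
Answer: 1

Derivation:
Constraint 1 (W != X) on D(W)={4,5,7,8,9} D(X)={3,4,5,8,9}: no change => not a revision
Constraint 2 (X + Z = W) on D(X)={3,4,5,8,9} D(Z)={6,7,8,9} D(W)={4,5,7,8,9}: X {3,4,5,8,9}->{3}; Z {6,7,8,9}->{6}; W {4,5,7,8,9}->{9} => REVISION
Constraint 3 (Z != W) on D(Z)={6} D(W)={9}: no change => not a revision
Total revisions = 1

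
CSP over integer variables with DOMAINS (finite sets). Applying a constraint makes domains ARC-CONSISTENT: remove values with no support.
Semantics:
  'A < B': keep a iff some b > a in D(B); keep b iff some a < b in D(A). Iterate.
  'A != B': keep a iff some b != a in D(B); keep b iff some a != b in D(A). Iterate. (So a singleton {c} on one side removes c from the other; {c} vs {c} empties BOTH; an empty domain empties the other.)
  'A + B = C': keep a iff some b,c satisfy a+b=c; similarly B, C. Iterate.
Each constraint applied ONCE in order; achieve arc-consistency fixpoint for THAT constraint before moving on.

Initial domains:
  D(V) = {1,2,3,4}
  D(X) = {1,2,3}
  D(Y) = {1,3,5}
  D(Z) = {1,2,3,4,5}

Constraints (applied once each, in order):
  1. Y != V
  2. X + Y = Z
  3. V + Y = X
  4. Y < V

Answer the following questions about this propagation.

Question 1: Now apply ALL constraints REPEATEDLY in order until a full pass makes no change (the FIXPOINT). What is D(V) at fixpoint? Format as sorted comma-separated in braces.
Answer: {2}

Derivation:
pass 0 (initial): D(V)={1,2,3,4}
pass 1: V {1,2,3,4}->{2}; X {1,2,3}->{2,3}; Y {1,3,5}->{1}; Z {1,2,3,4,5}->{2,3,4,5}
pass 2: X {2,3}->{3}; Z {2,3,4,5}->{3,4}
pass 3: Z {3,4}->{4}
pass 4: no change
Fixpoint after 4 passes: D(V) = {2}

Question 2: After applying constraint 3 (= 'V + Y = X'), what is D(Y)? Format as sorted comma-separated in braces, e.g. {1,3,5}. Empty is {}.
Constraint 1 (Y != V) on D(Y)={1,3,5} D(V)={1,2,3,4}: no change
Constraint 2 (X + Y = Z) on D(X)={1,2,3} D(Y)={1,3,5} D(Z)={1,2,3,4,5}: Y {1,3,5}->{1,3}; Z {1,2,3,4,5}->{2,3,4,5}
Constraint 3 (V + Y = X) on D(V)={1,2,3,4} D(Y)={1,3} D(X)={1,2,3}: V {1,2,3,4}->{1,2}; Y {1,3}->{1}; X {1,2,3}->{2,3}
So after constraint 3: D(Y) = {1}

Answer: {1}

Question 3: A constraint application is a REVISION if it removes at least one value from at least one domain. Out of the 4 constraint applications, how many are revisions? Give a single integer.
Constraint 1 (Y != V) on D(Y)={1,3,5} D(V)={1,2,3,4}: no change => not a revision
Constraint 2 (X + Y = Z) on D(X)={1,2,3} D(Y)={1,3,5} D(Z)={1,2,3,4,5}: Y {1,3,5}->{1,3}; Z {1,2,3,4,5}->{2,3,4,5} => REVISION
Constraint 3 (V + Y = X) on D(V)={1,2,3,4} D(Y)={1,3} D(X)={1,2,3}: V {1,2,3,4}->{1,2}; Y {1,3}->{1}; X {1,2,3}->{2,3} => REVISION
Constraint 4 (Y < V) on D(Y)={1} D(V)={1,2}: V {1,2}->{2} => REVISION
Total revisions = 3

Answer: 3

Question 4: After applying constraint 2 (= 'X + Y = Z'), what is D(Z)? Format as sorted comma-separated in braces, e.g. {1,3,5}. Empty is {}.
Answer: {2,3,4,5}

Derivation:
Constraint 1 (Y != V) on D(Y)={1,3,5} D(V)={1,2,3,4}: no change
Constraint 2 (X + Y = Z) on D(X)={1,2,3} D(Y)={1,3,5} D(Z)={1,2,3,4,5}: Y {1,3,5}->{1,3}; Z {1,2,3,4,5}->{2,3,4,5}
So after constraint 2: D(Z) = {2,3,4,5}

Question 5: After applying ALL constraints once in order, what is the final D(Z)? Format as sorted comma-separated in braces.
Answer: {2,3,4,5}

Derivation:
Constraint 1 (Y != V) on D(Y)={1,3,5} D(V)={1,2,3,4}: no change
Constraint 2 (X + Y = Z) on D(X)={1,2,3} D(Y)={1,3,5} D(Z)={1,2,3,4,5}: Y {1,3,5}->{1,3}; Z {1,2,3,4,5}->{2,3,4,5}
Constraint 3 (V + Y = X) on D(V)={1,2,3,4} D(Y)={1,3} D(X)={1,2,3}: V {1,2,3,4}->{1,2}; Y {1,3}->{1}; X {1,2,3}->{2,3}
Constraint 4 (Y < V) on D(Y)={1} D(V)={1,2}: V {1,2}->{2}
So after all 4 constraints: D(Z) = {2,3,4,5}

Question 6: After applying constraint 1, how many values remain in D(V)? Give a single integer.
Answer: 4

Derivation:
Constraint 1 (Y != V) on D(Y)={1,3,5} D(V)={1,2,3,4}: no change
So after constraint 1: D(V)={1,2,3,4}, size = 4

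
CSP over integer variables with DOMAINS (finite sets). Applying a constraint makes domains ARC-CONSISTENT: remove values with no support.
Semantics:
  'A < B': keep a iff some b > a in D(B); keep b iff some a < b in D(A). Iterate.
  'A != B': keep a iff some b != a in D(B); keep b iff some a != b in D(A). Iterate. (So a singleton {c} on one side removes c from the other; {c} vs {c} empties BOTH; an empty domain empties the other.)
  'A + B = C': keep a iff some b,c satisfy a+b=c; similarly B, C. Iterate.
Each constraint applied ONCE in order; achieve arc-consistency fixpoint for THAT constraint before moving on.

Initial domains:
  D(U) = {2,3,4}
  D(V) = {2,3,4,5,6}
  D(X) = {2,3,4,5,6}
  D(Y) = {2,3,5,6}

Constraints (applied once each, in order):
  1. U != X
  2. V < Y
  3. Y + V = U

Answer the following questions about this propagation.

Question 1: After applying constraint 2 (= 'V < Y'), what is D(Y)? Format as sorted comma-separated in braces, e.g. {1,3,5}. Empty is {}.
Answer: {3,5,6}

Derivation:
Constraint 1 (U != X) on D(U)={2,3,4} D(X)={2,3,4,5,6}: no change
Constraint 2 (V < Y) on D(V)={2,3,4,5,6} D(Y)={2,3,5,6}: V {2,3,4,5,6}->{2,3,4,5}; Y {2,3,5,6}->{3,5,6}
So after constraint 2: D(Y) = {3,5,6}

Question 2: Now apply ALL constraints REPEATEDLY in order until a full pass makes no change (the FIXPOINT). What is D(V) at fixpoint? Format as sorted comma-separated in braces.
pass 0 (initial): D(V)={2,3,4,5,6}
pass 1: U {2,3,4}->{}; V {2,3,4,5,6}->{}; Y {2,3,5,6}->{}
pass 2: X {2,3,4,5,6}->{}
pass 3: no change
Fixpoint after 3 passes: D(V) = {}

Answer: {}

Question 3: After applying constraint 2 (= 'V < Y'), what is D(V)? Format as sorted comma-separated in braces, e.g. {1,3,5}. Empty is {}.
Constraint 1 (U != X) on D(U)={2,3,4} D(X)={2,3,4,5,6}: no change
Constraint 2 (V < Y) on D(V)={2,3,4,5,6} D(Y)={2,3,5,6}: V {2,3,4,5,6}->{2,3,4,5}; Y {2,3,5,6}->{3,5,6}
So after constraint 2: D(V) = {2,3,4,5}

Answer: {2,3,4,5}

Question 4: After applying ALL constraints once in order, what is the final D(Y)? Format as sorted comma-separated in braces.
Answer: {}

Derivation:
Constraint 1 (U != X) on D(U)={2,3,4} D(X)={2,3,4,5,6}: no change
Constraint 2 (V < Y) on D(V)={2,3,4,5,6} D(Y)={2,3,5,6}: V {2,3,4,5,6}->{2,3,4,5}; Y {2,3,5,6}->{3,5,6}
Constraint 3 (Y + V = U) on D(Y)={3,5,6} D(V)={2,3,4,5} D(U)={2,3,4}: Y {3,5,6}->{}; V {2,3,4,5}->{}; U {2,3,4}->{}
So after all 3 constraints: D(Y) = {}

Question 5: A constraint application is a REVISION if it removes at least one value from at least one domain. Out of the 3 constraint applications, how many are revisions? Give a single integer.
Constraint 1 (U != X) on D(U)={2,3,4} D(X)={2,3,4,5,6}: no change => not a revision
Constraint 2 (V < Y) on D(V)={2,3,4,5,6} D(Y)={2,3,5,6}: V {2,3,4,5,6}->{2,3,4,5}; Y {2,3,5,6}->{3,5,6} => REVISION
Constraint 3 (Y + V = U) on D(Y)={3,5,6} D(V)={2,3,4,5} D(U)={2,3,4}: Y {3,5,6}->{}; V {2,3,4,5}->{}; U {2,3,4}->{} => REVISION
Total revisions = 2

Answer: 2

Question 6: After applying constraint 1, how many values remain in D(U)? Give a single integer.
Constraint 1 (U != X) on D(U)={2,3,4} D(X)={2,3,4,5,6}: no change
So after constraint 1: D(U)={2,3,4}, size = 3

Answer: 3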